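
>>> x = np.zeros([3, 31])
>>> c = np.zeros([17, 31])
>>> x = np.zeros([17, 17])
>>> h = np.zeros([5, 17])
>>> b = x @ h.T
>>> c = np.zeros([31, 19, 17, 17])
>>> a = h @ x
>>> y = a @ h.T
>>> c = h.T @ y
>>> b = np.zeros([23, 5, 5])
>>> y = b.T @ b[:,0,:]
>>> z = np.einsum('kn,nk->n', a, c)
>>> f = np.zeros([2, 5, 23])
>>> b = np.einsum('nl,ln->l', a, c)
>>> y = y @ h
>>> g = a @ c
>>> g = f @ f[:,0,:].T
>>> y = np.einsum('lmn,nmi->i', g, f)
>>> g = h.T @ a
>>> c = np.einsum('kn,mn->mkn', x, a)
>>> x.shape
(17, 17)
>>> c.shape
(5, 17, 17)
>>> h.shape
(5, 17)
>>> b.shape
(17,)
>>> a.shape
(5, 17)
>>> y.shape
(23,)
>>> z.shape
(17,)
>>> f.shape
(2, 5, 23)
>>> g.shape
(17, 17)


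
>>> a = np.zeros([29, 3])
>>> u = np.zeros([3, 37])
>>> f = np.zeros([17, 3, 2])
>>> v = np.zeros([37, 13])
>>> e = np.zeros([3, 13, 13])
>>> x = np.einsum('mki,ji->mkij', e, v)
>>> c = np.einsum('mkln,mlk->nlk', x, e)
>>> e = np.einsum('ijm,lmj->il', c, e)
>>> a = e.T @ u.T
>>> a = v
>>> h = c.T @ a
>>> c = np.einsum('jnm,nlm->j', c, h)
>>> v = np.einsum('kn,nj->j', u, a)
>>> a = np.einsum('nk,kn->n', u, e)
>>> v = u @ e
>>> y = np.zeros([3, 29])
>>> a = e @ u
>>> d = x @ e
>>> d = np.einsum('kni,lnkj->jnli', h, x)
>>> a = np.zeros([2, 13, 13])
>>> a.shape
(2, 13, 13)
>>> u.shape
(3, 37)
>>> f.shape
(17, 3, 2)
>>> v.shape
(3, 3)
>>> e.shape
(37, 3)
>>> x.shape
(3, 13, 13, 37)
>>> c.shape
(37,)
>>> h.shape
(13, 13, 13)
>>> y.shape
(3, 29)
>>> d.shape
(37, 13, 3, 13)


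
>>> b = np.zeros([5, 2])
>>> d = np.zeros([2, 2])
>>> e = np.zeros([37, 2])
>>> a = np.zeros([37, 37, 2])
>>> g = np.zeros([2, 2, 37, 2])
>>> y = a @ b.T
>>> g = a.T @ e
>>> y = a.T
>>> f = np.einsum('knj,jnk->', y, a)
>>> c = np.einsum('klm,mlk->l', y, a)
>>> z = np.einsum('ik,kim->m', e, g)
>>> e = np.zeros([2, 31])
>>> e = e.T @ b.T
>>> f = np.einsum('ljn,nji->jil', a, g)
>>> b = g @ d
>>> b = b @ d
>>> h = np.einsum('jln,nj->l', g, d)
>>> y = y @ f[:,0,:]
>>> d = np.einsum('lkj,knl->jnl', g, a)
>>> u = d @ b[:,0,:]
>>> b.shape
(2, 37, 2)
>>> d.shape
(2, 37, 2)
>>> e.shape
(31, 5)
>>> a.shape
(37, 37, 2)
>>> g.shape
(2, 37, 2)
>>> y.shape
(2, 37, 37)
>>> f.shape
(37, 2, 37)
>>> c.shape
(37,)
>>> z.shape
(2,)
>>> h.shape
(37,)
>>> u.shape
(2, 37, 2)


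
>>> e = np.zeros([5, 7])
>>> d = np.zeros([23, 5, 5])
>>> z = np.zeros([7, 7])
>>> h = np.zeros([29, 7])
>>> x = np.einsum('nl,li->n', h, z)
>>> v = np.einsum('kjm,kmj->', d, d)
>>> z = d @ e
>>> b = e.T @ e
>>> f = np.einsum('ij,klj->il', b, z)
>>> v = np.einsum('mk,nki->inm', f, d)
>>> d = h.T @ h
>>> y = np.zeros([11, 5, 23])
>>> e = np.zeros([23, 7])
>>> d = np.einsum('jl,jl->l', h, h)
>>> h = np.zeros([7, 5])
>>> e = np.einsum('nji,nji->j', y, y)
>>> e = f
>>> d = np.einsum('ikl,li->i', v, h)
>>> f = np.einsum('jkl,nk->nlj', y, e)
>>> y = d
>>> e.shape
(7, 5)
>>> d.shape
(5,)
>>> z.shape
(23, 5, 7)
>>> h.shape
(7, 5)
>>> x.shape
(29,)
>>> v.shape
(5, 23, 7)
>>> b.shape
(7, 7)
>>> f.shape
(7, 23, 11)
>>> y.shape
(5,)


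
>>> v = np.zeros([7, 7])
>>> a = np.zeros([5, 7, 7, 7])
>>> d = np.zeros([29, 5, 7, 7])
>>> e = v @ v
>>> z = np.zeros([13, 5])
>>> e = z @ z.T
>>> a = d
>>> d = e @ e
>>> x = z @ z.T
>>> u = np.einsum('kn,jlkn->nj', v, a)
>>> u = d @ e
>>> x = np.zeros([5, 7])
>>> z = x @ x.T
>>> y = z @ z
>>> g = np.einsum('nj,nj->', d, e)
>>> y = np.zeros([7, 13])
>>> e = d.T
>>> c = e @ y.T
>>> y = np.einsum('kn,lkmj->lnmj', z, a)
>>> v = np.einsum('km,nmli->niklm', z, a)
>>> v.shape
(29, 7, 5, 7, 5)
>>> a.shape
(29, 5, 7, 7)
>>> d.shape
(13, 13)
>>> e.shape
(13, 13)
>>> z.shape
(5, 5)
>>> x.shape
(5, 7)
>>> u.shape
(13, 13)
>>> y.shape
(29, 5, 7, 7)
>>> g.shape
()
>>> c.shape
(13, 7)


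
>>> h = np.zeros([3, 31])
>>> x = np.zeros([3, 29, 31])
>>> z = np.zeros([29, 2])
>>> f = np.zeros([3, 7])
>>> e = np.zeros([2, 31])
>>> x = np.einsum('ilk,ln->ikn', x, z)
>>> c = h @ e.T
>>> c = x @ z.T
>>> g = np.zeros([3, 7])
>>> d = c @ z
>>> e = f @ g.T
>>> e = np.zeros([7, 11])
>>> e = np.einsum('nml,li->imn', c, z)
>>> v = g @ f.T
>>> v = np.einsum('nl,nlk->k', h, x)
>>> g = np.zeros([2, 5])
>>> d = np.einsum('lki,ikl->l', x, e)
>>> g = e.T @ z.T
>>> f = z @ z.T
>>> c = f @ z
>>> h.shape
(3, 31)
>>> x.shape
(3, 31, 2)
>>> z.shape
(29, 2)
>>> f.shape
(29, 29)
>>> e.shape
(2, 31, 3)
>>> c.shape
(29, 2)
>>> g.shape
(3, 31, 29)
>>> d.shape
(3,)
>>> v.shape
(2,)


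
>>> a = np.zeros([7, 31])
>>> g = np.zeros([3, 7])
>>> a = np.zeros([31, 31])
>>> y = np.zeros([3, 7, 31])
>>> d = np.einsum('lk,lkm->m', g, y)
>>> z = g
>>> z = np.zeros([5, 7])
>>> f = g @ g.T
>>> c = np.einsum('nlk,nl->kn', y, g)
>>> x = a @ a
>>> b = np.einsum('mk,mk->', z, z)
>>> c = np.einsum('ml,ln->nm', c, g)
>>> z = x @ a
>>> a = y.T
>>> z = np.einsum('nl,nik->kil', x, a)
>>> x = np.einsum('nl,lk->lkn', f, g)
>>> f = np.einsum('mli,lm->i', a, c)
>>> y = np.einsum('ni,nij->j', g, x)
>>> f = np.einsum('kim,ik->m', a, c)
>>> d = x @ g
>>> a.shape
(31, 7, 3)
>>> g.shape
(3, 7)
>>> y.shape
(3,)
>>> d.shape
(3, 7, 7)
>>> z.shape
(3, 7, 31)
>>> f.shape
(3,)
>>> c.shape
(7, 31)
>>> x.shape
(3, 7, 3)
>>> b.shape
()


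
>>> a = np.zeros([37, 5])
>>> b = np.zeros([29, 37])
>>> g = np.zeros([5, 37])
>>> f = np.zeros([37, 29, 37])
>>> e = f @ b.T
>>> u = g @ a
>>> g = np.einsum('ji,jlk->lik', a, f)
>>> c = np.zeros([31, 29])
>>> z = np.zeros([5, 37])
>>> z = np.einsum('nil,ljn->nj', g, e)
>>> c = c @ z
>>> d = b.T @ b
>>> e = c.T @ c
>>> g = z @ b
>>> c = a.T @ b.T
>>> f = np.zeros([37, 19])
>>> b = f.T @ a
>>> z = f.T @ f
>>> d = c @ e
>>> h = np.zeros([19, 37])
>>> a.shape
(37, 5)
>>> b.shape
(19, 5)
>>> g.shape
(29, 37)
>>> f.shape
(37, 19)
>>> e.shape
(29, 29)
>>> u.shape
(5, 5)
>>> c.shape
(5, 29)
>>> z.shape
(19, 19)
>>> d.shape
(5, 29)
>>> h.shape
(19, 37)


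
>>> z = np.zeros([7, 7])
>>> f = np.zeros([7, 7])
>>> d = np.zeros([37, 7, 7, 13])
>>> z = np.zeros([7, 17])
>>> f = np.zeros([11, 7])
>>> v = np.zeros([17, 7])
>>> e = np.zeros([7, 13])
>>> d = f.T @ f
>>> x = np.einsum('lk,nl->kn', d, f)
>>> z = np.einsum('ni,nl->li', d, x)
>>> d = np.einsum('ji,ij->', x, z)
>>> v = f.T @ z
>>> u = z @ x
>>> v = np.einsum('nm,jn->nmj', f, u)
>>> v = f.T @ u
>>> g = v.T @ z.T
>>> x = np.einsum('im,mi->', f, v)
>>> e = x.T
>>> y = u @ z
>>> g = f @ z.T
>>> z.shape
(11, 7)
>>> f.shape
(11, 7)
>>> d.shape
()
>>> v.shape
(7, 11)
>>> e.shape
()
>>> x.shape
()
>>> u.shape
(11, 11)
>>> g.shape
(11, 11)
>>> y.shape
(11, 7)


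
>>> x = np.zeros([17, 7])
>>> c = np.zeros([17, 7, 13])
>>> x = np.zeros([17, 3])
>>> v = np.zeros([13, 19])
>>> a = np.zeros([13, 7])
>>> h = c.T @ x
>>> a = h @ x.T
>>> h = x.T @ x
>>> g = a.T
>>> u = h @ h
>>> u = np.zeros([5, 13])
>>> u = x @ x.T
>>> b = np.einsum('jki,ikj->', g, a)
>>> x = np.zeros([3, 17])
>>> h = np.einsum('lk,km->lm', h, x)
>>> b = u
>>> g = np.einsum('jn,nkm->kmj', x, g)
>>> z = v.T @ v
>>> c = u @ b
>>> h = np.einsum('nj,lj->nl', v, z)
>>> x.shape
(3, 17)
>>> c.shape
(17, 17)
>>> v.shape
(13, 19)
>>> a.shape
(13, 7, 17)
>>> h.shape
(13, 19)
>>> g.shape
(7, 13, 3)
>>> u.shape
(17, 17)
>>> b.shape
(17, 17)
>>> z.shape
(19, 19)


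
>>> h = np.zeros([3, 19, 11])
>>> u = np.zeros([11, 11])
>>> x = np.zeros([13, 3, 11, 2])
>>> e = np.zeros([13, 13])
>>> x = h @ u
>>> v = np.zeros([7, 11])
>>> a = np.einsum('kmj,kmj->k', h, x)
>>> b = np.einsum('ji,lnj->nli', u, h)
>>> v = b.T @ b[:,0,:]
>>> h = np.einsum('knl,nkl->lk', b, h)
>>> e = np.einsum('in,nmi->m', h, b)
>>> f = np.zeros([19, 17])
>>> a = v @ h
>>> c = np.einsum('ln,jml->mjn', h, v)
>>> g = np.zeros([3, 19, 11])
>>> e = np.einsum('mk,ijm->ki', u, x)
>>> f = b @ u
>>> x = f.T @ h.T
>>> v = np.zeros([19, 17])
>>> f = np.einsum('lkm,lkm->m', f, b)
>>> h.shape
(11, 19)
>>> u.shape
(11, 11)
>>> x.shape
(11, 3, 11)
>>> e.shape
(11, 3)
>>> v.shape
(19, 17)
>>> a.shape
(11, 3, 19)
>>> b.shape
(19, 3, 11)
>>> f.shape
(11,)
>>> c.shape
(3, 11, 19)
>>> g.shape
(3, 19, 11)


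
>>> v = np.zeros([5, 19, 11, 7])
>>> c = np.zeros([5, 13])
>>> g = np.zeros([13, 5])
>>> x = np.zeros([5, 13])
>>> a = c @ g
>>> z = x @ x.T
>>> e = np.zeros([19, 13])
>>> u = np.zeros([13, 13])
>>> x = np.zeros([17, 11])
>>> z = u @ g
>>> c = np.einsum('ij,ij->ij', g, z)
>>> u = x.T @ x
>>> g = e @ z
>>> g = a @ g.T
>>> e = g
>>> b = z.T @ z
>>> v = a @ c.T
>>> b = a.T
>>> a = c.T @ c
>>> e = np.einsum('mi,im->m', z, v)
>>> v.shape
(5, 13)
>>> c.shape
(13, 5)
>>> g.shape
(5, 19)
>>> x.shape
(17, 11)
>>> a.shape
(5, 5)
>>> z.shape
(13, 5)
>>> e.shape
(13,)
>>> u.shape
(11, 11)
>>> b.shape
(5, 5)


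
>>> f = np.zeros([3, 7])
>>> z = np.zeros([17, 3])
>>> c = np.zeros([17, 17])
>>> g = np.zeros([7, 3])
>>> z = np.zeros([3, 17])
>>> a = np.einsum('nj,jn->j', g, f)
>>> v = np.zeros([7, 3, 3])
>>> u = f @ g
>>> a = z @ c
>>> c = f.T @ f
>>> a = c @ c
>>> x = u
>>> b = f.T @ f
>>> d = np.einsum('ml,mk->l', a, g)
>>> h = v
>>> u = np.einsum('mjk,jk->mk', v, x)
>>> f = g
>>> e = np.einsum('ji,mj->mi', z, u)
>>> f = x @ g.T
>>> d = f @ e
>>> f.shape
(3, 7)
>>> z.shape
(3, 17)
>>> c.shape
(7, 7)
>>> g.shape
(7, 3)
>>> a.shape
(7, 7)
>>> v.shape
(7, 3, 3)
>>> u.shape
(7, 3)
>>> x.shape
(3, 3)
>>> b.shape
(7, 7)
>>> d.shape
(3, 17)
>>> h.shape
(7, 3, 3)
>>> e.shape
(7, 17)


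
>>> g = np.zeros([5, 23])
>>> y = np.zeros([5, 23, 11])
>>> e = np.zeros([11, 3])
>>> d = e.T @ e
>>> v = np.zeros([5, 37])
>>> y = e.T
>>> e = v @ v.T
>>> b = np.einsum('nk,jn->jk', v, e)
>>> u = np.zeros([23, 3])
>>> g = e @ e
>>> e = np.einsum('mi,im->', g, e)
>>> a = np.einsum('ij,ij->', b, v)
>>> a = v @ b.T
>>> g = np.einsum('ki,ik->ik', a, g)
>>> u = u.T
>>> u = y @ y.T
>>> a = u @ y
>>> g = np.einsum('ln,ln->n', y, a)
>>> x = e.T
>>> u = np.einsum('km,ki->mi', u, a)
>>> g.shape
(11,)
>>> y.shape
(3, 11)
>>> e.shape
()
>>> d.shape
(3, 3)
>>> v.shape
(5, 37)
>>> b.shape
(5, 37)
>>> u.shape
(3, 11)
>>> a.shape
(3, 11)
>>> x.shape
()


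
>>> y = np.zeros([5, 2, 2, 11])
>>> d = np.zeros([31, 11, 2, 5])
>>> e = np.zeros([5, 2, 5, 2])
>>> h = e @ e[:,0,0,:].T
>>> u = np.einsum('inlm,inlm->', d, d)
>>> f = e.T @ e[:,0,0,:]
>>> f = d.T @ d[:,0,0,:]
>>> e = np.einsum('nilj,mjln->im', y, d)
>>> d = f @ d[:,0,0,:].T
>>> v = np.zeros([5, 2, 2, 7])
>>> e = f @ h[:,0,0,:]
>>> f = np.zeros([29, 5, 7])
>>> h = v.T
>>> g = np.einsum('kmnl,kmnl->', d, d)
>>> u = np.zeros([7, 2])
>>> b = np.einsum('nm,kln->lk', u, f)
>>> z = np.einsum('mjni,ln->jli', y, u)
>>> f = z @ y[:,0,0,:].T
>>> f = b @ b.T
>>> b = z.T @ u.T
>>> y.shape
(5, 2, 2, 11)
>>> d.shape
(5, 2, 11, 31)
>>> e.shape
(5, 2, 11, 5)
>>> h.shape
(7, 2, 2, 5)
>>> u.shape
(7, 2)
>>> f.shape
(5, 5)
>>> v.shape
(5, 2, 2, 7)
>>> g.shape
()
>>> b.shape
(11, 7, 7)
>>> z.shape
(2, 7, 11)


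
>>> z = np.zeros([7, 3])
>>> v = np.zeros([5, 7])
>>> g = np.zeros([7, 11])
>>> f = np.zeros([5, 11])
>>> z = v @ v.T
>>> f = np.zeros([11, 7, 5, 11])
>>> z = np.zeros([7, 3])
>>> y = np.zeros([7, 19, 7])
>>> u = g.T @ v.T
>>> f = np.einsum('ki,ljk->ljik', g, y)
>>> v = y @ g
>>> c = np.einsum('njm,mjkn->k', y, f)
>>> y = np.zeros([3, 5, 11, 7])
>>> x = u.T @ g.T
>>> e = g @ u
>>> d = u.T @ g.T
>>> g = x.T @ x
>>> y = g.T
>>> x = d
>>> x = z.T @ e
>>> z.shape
(7, 3)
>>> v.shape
(7, 19, 11)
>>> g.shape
(7, 7)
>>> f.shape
(7, 19, 11, 7)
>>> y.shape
(7, 7)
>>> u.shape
(11, 5)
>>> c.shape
(11,)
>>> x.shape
(3, 5)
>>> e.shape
(7, 5)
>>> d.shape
(5, 7)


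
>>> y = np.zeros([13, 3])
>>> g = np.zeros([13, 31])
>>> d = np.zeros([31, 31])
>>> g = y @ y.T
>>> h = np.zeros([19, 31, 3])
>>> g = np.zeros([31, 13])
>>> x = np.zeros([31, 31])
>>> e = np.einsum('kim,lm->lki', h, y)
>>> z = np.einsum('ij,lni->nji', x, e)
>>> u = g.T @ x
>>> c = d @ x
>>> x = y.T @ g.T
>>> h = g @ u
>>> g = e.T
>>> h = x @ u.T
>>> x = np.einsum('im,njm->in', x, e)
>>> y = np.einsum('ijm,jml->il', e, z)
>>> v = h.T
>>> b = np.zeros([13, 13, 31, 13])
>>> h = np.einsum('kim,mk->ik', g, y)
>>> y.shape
(13, 31)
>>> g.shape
(31, 19, 13)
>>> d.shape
(31, 31)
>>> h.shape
(19, 31)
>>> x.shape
(3, 13)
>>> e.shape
(13, 19, 31)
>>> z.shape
(19, 31, 31)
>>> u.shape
(13, 31)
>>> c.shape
(31, 31)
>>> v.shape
(13, 3)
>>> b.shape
(13, 13, 31, 13)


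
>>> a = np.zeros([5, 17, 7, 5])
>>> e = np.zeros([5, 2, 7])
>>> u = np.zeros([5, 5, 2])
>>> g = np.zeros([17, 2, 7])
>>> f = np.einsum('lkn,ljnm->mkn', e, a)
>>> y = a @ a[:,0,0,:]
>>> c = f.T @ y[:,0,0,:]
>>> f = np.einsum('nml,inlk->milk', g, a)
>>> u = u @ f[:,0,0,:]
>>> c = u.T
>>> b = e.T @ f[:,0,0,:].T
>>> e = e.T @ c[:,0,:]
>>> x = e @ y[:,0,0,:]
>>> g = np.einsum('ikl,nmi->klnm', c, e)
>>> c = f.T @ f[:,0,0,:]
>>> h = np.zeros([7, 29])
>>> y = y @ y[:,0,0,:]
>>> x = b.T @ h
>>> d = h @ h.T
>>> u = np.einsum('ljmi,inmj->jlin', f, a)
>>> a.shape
(5, 17, 7, 5)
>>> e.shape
(7, 2, 5)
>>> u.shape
(5, 2, 5, 17)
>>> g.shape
(5, 5, 7, 2)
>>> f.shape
(2, 5, 7, 5)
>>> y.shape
(5, 17, 7, 5)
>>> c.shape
(5, 7, 5, 5)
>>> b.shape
(7, 2, 2)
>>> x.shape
(2, 2, 29)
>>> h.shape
(7, 29)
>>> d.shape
(7, 7)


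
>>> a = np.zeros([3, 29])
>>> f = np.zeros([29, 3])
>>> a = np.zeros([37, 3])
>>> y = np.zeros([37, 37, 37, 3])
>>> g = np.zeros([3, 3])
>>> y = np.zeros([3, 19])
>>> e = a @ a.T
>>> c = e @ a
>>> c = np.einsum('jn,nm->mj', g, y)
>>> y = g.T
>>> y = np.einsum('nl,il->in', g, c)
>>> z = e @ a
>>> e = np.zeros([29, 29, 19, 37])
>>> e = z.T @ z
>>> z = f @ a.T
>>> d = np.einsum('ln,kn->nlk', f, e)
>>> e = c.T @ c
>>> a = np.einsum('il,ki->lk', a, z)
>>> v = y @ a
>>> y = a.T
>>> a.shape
(3, 29)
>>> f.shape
(29, 3)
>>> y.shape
(29, 3)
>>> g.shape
(3, 3)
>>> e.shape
(3, 3)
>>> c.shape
(19, 3)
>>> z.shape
(29, 37)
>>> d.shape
(3, 29, 3)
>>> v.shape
(19, 29)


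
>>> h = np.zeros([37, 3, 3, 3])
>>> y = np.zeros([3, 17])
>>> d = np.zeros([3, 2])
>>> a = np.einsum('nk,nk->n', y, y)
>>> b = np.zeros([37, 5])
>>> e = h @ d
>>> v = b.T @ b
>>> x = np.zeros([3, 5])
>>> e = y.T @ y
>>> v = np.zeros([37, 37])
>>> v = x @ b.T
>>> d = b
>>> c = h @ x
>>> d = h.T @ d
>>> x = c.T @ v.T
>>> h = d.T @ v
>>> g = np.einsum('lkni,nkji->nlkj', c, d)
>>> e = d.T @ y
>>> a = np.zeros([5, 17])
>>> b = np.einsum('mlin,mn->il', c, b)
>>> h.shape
(5, 3, 3, 37)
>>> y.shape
(3, 17)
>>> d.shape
(3, 3, 3, 5)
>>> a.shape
(5, 17)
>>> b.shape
(3, 3)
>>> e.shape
(5, 3, 3, 17)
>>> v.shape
(3, 37)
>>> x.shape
(5, 3, 3, 3)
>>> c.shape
(37, 3, 3, 5)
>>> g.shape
(3, 37, 3, 3)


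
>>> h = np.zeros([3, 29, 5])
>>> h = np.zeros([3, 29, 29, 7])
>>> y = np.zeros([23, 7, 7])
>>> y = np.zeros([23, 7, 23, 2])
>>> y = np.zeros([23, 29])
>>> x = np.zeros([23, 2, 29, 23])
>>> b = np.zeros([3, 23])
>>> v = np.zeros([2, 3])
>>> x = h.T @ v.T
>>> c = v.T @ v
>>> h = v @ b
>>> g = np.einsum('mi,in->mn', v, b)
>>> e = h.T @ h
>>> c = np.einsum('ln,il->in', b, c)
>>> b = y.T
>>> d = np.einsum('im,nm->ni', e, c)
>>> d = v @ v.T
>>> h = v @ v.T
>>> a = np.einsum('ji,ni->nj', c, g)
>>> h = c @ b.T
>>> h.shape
(3, 29)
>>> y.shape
(23, 29)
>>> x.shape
(7, 29, 29, 2)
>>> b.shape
(29, 23)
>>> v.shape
(2, 3)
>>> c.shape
(3, 23)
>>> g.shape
(2, 23)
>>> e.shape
(23, 23)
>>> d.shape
(2, 2)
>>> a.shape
(2, 3)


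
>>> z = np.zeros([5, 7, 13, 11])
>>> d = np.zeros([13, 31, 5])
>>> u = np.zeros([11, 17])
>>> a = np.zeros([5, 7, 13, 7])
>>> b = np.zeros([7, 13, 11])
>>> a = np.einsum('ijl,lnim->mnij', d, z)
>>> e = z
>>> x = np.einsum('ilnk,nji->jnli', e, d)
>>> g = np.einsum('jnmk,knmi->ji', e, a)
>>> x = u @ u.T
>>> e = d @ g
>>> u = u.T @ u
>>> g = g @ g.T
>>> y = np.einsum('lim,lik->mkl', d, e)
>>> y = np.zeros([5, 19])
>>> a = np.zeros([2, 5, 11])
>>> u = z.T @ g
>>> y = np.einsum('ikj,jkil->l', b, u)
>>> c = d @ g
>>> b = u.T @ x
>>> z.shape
(5, 7, 13, 11)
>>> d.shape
(13, 31, 5)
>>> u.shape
(11, 13, 7, 5)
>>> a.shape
(2, 5, 11)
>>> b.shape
(5, 7, 13, 11)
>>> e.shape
(13, 31, 31)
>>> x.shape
(11, 11)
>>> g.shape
(5, 5)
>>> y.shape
(5,)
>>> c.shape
(13, 31, 5)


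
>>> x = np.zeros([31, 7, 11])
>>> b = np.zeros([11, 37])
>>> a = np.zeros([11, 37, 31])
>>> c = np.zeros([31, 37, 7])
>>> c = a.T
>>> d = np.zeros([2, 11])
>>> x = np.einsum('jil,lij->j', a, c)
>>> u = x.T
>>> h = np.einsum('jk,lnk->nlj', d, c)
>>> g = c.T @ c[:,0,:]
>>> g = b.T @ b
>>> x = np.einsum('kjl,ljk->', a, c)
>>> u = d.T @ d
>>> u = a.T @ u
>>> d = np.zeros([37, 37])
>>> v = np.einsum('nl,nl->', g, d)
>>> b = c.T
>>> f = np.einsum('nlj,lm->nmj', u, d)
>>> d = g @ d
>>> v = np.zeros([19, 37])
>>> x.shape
()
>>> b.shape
(11, 37, 31)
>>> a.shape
(11, 37, 31)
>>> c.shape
(31, 37, 11)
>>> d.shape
(37, 37)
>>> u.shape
(31, 37, 11)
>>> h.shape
(37, 31, 2)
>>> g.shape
(37, 37)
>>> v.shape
(19, 37)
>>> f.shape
(31, 37, 11)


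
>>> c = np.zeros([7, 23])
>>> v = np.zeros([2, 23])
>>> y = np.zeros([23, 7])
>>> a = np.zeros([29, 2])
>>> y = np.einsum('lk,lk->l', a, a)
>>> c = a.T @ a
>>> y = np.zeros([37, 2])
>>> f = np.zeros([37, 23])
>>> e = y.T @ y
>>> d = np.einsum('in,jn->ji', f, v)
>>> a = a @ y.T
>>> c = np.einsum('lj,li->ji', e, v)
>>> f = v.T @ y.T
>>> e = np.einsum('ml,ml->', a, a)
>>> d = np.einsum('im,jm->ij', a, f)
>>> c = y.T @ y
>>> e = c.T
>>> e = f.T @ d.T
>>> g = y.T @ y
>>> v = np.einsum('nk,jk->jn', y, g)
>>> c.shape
(2, 2)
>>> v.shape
(2, 37)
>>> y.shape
(37, 2)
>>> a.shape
(29, 37)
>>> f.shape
(23, 37)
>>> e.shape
(37, 29)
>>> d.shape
(29, 23)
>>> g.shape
(2, 2)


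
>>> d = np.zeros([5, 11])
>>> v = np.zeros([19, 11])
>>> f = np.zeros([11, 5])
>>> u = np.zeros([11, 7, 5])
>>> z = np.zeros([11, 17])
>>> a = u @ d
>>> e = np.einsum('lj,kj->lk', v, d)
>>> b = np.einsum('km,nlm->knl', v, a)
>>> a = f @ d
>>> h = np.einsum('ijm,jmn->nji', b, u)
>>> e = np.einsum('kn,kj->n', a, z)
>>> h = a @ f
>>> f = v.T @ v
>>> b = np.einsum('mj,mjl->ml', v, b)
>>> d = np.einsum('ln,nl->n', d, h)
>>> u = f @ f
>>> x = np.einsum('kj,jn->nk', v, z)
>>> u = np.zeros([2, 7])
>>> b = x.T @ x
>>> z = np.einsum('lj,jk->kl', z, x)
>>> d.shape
(11,)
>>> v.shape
(19, 11)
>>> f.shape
(11, 11)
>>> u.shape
(2, 7)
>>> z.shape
(19, 11)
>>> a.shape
(11, 11)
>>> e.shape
(11,)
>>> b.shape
(19, 19)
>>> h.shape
(11, 5)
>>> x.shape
(17, 19)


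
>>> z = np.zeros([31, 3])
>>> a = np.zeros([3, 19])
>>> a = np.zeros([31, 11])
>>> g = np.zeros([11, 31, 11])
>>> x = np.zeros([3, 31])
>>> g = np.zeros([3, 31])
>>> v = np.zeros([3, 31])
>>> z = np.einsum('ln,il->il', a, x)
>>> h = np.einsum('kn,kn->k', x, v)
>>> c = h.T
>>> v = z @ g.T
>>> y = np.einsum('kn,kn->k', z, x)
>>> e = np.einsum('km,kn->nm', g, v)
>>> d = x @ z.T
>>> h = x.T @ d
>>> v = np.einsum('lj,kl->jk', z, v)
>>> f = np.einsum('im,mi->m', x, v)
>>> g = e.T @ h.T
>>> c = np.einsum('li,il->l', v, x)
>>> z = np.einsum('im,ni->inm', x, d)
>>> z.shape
(3, 3, 31)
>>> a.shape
(31, 11)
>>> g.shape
(31, 31)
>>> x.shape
(3, 31)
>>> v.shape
(31, 3)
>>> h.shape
(31, 3)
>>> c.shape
(31,)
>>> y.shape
(3,)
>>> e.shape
(3, 31)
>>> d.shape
(3, 3)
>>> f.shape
(31,)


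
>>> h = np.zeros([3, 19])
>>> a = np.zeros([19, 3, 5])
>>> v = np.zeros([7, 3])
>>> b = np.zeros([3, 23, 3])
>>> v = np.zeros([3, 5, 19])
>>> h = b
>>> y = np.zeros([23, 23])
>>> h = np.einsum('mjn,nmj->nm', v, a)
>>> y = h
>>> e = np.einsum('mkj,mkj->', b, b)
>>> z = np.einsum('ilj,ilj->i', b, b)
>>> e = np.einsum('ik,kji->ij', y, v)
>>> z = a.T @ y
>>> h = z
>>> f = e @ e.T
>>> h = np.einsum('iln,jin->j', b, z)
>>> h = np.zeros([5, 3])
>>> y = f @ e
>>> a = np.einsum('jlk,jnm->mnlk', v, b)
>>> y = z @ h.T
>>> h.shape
(5, 3)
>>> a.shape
(3, 23, 5, 19)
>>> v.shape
(3, 5, 19)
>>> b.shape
(3, 23, 3)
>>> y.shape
(5, 3, 5)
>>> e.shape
(19, 5)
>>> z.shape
(5, 3, 3)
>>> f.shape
(19, 19)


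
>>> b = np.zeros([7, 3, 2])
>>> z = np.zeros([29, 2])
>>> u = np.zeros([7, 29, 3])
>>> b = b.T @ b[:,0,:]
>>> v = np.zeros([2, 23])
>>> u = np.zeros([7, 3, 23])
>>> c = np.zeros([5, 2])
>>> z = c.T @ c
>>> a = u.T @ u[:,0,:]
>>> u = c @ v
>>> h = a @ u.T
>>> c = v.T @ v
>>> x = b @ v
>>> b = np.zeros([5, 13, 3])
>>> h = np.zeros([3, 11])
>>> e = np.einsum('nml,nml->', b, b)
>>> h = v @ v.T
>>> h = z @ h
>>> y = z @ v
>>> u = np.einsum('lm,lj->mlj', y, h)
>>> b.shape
(5, 13, 3)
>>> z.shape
(2, 2)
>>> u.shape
(23, 2, 2)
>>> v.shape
(2, 23)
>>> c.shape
(23, 23)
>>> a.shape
(23, 3, 23)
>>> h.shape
(2, 2)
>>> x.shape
(2, 3, 23)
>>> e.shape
()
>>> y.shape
(2, 23)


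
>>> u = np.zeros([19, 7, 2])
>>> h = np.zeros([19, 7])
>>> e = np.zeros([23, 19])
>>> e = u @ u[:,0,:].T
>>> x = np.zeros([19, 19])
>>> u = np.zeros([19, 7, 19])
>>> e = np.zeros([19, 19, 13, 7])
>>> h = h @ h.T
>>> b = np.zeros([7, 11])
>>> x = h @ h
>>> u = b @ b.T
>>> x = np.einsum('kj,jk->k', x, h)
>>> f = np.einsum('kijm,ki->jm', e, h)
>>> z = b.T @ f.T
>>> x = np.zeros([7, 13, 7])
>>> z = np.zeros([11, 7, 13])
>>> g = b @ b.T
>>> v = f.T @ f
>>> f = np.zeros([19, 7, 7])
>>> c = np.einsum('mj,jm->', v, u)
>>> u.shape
(7, 7)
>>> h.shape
(19, 19)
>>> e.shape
(19, 19, 13, 7)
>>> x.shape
(7, 13, 7)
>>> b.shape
(7, 11)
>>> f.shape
(19, 7, 7)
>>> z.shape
(11, 7, 13)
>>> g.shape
(7, 7)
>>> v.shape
(7, 7)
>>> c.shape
()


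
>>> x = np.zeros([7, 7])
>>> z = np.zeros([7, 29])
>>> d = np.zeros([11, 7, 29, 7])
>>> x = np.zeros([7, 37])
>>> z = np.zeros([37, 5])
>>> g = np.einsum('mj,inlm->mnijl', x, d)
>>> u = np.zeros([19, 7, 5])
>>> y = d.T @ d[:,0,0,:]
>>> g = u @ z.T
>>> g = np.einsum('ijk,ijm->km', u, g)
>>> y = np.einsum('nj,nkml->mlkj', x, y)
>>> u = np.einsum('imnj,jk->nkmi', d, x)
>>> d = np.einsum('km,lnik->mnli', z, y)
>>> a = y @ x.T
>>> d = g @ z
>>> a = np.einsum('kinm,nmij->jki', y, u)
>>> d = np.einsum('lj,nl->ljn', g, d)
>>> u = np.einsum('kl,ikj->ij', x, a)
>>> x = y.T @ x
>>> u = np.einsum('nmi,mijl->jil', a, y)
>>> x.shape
(37, 29, 7, 37)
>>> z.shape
(37, 5)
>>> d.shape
(5, 37, 5)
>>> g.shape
(5, 37)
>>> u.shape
(29, 7, 37)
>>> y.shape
(7, 7, 29, 37)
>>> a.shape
(11, 7, 7)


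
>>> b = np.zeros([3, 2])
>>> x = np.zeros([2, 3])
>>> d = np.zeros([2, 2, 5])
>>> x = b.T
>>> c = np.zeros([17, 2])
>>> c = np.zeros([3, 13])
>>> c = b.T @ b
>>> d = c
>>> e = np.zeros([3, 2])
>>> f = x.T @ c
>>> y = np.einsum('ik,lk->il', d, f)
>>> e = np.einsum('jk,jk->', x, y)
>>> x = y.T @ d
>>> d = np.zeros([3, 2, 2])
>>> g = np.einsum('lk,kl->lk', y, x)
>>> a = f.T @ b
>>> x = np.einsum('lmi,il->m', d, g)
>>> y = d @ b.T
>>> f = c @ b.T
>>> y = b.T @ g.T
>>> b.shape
(3, 2)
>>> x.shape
(2,)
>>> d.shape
(3, 2, 2)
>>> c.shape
(2, 2)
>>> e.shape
()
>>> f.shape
(2, 3)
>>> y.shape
(2, 2)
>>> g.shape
(2, 3)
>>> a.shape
(2, 2)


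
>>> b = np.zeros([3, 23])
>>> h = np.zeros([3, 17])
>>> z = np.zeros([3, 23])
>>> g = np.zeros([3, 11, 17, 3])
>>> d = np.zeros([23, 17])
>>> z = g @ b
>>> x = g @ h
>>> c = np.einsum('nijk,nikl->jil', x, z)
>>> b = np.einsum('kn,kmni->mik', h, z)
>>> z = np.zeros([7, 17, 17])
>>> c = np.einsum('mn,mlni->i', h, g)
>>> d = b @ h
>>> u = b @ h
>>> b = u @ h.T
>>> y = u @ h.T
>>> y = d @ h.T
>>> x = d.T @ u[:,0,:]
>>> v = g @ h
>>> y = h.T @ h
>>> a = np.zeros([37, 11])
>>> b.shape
(11, 23, 3)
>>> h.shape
(3, 17)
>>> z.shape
(7, 17, 17)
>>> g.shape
(3, 11, 17, 3)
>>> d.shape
(11, 23, 17)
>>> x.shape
(17, 23, 17)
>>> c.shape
(3,)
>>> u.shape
(11, 23, 17)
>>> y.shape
(17, 17)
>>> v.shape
(3, 11, 17, 17)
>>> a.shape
(37, 11)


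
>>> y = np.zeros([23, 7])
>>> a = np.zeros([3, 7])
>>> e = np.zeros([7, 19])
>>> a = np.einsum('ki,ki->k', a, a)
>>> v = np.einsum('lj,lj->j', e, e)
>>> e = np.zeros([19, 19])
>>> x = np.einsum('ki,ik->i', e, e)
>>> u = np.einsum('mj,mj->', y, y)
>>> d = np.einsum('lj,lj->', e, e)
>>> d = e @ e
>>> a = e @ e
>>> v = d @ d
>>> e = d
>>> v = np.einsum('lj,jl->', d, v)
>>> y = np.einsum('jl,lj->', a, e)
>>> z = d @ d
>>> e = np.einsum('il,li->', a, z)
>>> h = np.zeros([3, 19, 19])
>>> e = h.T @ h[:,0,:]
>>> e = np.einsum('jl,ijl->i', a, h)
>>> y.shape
()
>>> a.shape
(19, 19)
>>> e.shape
(3,)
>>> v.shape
()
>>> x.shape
(19,)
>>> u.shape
()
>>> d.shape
(19, 19)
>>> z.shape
(19, 19)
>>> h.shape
(3, 19, 19)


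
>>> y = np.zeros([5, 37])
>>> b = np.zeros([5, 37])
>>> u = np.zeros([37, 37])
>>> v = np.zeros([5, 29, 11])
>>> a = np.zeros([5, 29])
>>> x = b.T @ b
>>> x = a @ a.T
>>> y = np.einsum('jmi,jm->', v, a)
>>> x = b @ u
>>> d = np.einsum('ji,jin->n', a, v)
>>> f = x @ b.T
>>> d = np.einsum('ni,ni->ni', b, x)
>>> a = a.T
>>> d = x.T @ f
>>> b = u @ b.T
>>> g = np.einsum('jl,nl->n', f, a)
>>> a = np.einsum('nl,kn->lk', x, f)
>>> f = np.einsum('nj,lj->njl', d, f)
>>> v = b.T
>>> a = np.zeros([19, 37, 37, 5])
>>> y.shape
()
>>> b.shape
(37, 5)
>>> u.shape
(37, 37)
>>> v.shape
(5, 37)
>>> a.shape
(19, 37, 37, 5)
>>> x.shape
(5, 37)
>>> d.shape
(37, 5)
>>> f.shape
(37, 5, 5)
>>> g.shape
(29,)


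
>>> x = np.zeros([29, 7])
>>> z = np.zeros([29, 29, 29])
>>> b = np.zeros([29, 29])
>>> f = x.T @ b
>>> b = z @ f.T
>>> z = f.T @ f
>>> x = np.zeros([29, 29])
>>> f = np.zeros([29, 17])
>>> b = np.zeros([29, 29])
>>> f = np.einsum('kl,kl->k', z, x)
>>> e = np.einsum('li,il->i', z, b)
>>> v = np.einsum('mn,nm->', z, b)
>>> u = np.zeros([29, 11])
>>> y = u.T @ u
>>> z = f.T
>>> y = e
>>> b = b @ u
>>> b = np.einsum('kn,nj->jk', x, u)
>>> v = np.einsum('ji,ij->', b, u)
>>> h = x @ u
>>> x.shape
(29, 29)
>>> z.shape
(29,)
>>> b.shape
(11, 29)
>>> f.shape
(29,)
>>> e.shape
(29,)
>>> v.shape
()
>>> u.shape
(29, 11)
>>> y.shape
(29,)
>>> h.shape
(29, 11)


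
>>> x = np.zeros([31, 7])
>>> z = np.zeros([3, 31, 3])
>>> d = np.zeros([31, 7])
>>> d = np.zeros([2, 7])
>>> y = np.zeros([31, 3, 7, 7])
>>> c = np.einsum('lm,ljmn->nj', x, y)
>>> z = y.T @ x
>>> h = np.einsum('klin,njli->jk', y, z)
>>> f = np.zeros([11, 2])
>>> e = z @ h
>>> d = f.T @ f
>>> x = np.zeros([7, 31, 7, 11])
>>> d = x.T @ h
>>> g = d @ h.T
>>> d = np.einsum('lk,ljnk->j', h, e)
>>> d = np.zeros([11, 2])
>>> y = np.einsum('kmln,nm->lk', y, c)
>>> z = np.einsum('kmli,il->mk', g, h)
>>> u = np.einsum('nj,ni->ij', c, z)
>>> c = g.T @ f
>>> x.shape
(7, 31, 7, 11)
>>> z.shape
(7, 11)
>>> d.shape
(11, 2)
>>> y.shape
(7, 31)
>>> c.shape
(7, 31, 7, 2)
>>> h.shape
(7, 31)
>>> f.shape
(11, 2)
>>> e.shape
(7, 7, 3, 31)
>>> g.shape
(11, 7, 31, 7)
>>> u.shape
(11, 3)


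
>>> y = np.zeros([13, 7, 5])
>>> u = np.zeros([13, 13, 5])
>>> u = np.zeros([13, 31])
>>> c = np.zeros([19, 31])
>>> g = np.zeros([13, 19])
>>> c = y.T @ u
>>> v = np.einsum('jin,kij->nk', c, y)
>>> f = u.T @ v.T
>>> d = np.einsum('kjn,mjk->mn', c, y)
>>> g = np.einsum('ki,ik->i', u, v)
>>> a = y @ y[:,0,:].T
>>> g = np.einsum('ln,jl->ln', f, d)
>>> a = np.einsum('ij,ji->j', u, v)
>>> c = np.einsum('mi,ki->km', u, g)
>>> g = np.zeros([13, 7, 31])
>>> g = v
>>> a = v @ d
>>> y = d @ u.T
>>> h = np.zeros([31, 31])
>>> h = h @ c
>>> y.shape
(13, 13)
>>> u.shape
(13, 31)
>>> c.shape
(31, 13)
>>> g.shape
(31, 13)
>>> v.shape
(31, 13)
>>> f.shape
(31, 31)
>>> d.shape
(13, 31)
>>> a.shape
(31, 31)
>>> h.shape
(31, 13)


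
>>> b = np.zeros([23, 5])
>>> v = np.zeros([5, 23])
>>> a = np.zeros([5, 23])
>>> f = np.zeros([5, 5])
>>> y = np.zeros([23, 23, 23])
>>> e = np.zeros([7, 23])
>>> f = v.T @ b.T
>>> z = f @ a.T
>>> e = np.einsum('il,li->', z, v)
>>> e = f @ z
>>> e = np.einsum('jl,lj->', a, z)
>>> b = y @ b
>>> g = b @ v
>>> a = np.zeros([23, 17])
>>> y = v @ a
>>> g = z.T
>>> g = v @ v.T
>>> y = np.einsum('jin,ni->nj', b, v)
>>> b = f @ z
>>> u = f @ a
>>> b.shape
(23, 5)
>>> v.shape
(5, 23)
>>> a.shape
(23, 17)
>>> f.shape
(23, 23)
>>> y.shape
(5, 23)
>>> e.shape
()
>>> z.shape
(23, 5)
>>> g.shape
(5, 5)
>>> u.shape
(23, 17)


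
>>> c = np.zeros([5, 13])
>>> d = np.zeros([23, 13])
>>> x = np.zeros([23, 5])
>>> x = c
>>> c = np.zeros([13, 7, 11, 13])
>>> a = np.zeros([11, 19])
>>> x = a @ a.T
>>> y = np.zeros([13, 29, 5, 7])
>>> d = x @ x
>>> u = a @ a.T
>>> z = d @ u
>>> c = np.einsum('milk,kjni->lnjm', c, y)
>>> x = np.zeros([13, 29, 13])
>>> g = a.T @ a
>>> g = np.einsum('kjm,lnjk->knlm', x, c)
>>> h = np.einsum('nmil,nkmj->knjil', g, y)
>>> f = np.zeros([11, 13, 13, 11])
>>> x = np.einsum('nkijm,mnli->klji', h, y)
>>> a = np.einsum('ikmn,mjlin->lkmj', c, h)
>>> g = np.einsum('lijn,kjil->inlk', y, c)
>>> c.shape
(11, 5, 29, 13)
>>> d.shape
(11, 11)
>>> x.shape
(13, 5, 11, 7)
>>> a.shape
(7, 5, 29, 13)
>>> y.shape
(13, 29, 5, 7)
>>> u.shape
(11, 11)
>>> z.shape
(11, 11)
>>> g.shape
(29, 7, 13, 11)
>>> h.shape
(29, 13, 7, 11, 13)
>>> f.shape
(11, 13, 13, 11)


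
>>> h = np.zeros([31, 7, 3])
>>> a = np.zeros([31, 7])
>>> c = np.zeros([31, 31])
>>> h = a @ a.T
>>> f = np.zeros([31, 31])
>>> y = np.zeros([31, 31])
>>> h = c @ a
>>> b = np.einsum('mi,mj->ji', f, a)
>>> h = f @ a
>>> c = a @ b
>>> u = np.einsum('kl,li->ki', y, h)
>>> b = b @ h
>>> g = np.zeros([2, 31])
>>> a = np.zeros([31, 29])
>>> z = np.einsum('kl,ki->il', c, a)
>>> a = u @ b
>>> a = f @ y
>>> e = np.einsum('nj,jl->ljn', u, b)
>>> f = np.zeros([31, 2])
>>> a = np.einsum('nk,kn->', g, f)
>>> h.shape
(31, 7)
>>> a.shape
()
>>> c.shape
(31, 31)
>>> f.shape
(31, 2)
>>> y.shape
(31, 31)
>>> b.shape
(7, 7)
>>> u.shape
(31, 7)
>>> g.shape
(2, 31)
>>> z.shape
(29, 31)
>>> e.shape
(7, 7, 31)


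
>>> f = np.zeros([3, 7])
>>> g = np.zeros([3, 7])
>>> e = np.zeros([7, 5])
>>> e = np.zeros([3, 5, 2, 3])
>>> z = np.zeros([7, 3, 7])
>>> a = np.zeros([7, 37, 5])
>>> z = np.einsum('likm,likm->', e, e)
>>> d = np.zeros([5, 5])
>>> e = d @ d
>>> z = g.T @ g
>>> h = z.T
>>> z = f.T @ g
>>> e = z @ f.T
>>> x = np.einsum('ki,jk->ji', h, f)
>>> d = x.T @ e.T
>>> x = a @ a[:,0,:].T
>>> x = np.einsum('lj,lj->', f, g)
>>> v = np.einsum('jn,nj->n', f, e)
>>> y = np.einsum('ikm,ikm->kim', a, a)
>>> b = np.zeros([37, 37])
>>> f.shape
(3, 7)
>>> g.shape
(3, 7)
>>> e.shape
(7, 3)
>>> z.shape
(7, 7)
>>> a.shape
(7, 37, 5)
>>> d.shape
(7, 7)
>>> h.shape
(7, 7)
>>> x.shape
()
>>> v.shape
(7,)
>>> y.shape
(37, 7, 5)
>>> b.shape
(37, 37)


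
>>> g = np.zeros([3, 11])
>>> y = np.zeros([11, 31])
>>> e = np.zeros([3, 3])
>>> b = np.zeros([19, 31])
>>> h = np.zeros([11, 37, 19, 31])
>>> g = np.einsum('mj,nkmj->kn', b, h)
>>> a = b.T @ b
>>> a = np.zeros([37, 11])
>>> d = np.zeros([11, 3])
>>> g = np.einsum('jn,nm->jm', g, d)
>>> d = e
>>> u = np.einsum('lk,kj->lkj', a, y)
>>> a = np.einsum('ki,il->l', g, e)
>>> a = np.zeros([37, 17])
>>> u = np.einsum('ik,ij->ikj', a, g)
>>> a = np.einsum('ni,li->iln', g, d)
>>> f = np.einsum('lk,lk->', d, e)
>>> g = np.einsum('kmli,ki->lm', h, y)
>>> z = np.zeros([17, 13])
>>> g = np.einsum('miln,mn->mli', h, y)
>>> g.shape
(11, 19, 37)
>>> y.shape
(11, 31)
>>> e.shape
(3, 3)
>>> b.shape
(19, 31)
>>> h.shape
(11, 37, 19, 31)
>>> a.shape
(3, 3, 37)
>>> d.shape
(3, 3)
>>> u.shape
(37, 17, 3)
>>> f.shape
()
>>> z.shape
(17, 13)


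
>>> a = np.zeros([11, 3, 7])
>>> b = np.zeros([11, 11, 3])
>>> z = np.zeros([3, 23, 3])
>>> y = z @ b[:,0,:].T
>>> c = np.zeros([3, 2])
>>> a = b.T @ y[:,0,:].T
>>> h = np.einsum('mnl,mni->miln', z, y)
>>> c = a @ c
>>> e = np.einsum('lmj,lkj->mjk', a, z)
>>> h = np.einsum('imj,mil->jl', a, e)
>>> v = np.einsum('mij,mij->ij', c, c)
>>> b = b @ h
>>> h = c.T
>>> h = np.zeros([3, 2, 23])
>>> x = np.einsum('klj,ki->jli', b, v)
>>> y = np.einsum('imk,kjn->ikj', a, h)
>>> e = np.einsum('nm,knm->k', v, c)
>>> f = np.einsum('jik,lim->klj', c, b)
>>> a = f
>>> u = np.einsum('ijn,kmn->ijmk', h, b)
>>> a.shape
(2, 11, 3)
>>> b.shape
(11, 11, 23)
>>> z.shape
(3, 23, 3)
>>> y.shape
(3, 3, 2)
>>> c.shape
(3, 11, 2)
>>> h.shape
(3, 2, 23)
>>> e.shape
(3,)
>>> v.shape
(11, 2)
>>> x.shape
(23, 11, 2)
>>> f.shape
(2, 11, 3)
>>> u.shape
(3, 2, 11, 11)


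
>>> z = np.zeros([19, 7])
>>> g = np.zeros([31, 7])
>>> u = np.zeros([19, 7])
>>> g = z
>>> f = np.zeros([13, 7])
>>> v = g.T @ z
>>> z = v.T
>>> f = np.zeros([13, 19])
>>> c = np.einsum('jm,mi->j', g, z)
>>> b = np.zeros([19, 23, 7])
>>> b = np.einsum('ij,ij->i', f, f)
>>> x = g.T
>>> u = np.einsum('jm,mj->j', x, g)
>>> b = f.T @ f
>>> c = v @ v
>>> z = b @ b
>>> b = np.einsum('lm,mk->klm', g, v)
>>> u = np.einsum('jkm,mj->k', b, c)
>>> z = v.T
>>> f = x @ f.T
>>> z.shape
(7, 7)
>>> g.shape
(19, 7)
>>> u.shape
(19,)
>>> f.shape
(7, 13)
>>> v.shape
(7, 7)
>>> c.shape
(7, 7)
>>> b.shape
(7, 19, 7)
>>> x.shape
(7, 19)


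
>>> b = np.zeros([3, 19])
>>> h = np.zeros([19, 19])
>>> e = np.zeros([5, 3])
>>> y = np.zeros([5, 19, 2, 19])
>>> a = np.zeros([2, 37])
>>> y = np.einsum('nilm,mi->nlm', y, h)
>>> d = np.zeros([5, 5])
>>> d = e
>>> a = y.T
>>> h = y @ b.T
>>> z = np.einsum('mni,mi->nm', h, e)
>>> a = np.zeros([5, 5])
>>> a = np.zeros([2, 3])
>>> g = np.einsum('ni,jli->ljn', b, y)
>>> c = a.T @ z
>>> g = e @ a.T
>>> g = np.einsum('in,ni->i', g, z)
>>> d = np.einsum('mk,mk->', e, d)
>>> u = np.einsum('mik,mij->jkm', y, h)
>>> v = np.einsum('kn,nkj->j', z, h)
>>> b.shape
(3, 19)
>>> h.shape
(5, 2, 3)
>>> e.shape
(5, 3)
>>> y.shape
(5, 2, 19)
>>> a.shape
(2, 3)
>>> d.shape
()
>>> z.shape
(2, 5)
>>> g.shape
(5,)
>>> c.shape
(3, 5)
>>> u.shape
(3, 19, 5)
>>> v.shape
(3,)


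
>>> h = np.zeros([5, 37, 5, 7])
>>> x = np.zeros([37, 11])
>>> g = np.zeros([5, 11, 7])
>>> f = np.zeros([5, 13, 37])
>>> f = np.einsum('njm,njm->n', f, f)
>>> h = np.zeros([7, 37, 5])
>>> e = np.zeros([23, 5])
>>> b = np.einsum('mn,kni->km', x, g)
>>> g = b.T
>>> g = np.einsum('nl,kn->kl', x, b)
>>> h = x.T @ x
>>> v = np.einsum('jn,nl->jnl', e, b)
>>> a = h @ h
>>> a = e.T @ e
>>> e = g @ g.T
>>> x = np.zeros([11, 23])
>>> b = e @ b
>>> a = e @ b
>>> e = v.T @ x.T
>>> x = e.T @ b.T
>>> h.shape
(11, 11)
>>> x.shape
(11, 5, 5)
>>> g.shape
(5, 11)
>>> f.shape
(5,)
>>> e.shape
(37, 5, 11)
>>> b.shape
(5, 37)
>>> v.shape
(23, 5, 37)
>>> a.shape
(5, 37)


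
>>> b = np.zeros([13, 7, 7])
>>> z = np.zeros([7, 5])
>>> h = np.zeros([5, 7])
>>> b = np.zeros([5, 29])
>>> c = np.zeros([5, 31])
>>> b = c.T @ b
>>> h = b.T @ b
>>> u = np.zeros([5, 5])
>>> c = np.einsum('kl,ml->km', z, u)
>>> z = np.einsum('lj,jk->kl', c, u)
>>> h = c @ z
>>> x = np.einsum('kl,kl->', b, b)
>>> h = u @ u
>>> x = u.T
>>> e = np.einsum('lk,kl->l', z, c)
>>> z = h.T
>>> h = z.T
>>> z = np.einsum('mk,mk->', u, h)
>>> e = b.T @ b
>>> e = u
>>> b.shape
(31, 29)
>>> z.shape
()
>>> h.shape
(5, 5)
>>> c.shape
(7, 5)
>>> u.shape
(5, 5)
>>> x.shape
(5, 5)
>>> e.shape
(5, 5)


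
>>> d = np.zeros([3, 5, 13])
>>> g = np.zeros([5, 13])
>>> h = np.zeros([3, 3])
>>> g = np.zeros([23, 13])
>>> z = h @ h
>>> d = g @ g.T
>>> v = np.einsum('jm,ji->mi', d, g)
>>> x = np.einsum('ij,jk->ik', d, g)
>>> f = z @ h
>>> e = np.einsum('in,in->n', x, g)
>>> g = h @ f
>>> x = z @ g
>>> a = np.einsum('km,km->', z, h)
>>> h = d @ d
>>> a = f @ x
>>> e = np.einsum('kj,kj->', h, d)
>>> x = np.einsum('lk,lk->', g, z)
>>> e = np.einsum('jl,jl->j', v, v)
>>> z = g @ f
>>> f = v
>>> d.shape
(23, 23)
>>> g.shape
(3, 3)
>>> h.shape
(23, 23)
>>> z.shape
(3, 3)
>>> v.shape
(23, 13)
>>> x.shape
()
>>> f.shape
(23, 13)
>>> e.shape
(23,)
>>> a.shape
(3, 3)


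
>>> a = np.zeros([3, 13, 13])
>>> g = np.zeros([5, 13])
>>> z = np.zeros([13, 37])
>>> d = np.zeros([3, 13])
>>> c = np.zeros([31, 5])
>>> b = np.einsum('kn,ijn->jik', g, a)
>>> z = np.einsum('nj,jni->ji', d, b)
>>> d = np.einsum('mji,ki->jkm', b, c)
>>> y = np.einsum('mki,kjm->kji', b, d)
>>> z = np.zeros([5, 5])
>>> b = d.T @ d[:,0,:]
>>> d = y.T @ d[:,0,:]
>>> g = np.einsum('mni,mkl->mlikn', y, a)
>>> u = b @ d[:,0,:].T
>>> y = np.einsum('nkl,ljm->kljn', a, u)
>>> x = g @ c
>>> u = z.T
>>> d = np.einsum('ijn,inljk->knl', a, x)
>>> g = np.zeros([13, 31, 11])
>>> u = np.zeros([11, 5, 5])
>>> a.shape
(3, 13, 13)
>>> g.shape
(13, 31, 11)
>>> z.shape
(5, 5)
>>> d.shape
(5, 13, 5)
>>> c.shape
(31, 5)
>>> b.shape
(13, 31, 13)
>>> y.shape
(13, 13, 31, 3)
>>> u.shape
(11, 5, 5)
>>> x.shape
(3, 13, 5, 13, 5)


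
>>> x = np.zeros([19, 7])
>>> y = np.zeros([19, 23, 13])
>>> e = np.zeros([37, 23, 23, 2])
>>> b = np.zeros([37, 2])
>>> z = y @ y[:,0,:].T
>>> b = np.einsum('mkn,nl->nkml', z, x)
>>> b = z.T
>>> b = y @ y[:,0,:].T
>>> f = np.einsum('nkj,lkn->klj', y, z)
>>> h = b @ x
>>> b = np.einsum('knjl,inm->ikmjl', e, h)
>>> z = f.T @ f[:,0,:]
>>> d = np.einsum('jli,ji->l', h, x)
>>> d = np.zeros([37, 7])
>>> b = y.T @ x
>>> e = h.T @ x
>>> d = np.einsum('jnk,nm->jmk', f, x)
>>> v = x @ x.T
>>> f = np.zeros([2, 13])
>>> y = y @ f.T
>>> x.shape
(19, 7)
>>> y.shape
(19, 23, 2)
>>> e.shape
(7, 23, 7)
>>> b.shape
(13, 23, 7)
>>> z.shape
(13, 19, 13)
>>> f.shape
(2, 13)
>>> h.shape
(19, 23, 7)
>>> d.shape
(23, 7, 13)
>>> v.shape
(19, 19)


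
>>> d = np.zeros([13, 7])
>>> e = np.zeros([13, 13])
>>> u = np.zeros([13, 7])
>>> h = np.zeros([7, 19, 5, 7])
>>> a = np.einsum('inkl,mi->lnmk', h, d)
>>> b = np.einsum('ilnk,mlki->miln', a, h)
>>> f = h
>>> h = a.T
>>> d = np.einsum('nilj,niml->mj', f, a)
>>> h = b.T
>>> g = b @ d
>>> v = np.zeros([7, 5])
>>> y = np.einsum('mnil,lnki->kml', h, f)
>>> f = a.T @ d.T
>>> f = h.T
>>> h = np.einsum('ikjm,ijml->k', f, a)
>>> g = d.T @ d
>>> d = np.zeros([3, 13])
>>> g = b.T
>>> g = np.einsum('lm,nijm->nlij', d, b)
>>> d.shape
(3, 13)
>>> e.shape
(13, 13)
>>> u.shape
(13, 7)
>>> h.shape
(7,)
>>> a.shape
(7, 19, 13, 5)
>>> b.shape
(7, 7, 19, 13)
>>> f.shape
(7, 7, 19, 13)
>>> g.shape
(7, 3, 7, 19)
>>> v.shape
(7, 5)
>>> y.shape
(5, 13, 7)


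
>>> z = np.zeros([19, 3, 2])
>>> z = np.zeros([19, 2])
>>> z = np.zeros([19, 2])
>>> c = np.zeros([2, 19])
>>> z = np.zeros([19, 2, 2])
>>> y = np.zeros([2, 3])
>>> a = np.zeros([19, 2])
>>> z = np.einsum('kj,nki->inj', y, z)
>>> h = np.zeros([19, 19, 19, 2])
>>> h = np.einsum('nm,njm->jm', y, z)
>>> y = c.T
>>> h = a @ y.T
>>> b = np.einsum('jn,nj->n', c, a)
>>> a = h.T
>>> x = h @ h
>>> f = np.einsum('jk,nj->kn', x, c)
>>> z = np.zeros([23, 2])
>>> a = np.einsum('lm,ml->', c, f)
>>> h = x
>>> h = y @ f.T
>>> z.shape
(23, 2)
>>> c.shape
(2, 19)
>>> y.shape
(19, 2)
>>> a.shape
()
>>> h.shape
(19, 19)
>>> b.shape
(19,)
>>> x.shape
(19, 19)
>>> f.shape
(19, 2)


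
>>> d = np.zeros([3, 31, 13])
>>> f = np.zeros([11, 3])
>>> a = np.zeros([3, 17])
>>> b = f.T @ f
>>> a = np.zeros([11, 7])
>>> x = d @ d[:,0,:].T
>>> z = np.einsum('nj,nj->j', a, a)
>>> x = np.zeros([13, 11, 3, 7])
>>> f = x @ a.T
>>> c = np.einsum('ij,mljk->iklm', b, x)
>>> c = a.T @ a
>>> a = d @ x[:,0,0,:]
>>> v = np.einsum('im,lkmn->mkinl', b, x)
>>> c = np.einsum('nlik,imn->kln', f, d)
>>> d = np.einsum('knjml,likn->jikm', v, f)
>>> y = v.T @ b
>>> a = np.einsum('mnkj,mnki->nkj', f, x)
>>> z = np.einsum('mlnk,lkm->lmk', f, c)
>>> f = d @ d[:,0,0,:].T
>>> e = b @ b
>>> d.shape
(3, 11, 3, 7)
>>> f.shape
(3, 11, 3, 3)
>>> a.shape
(11, 3, 11)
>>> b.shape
(3, 3)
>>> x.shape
(13, 11, 3, 7)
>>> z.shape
(11, 13, 11)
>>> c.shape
(11, 11, 13)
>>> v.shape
(3, 11, 3, 7, 13)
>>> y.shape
(13, 7, 3, 11, 3)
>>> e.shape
(3, 3)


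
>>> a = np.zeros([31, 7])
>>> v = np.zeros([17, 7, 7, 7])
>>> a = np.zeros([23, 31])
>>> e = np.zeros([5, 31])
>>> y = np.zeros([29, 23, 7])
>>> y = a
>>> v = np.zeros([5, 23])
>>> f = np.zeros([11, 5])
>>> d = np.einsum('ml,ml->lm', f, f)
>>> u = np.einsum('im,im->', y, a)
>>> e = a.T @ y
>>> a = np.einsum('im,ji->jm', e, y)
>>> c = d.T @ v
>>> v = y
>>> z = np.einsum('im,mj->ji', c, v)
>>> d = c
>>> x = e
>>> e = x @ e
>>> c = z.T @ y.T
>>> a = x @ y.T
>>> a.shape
(31, 23)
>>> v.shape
(23, 31)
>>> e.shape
(31, 31)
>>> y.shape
(23, 31)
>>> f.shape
(11, 5)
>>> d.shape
(11, 23)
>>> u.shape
()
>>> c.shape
(11, 23)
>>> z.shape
(31, 11)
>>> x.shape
(31, 31)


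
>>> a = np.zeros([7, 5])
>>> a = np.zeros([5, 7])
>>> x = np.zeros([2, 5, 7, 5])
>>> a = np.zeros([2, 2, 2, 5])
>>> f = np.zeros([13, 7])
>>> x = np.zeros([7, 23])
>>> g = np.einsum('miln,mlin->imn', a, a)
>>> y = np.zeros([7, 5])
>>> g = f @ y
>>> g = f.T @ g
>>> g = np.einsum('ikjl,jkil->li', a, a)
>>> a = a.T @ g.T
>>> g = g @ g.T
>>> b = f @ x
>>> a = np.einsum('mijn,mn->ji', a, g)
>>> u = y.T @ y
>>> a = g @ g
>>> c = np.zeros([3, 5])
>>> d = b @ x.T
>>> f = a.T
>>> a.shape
(5, 5)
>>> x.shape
(7, 23)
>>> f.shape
(5, 5)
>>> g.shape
(5, 5)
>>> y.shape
(7, 5)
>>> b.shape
(13, 23)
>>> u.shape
(5, 5)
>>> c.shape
(3, 5)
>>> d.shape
(13, 7)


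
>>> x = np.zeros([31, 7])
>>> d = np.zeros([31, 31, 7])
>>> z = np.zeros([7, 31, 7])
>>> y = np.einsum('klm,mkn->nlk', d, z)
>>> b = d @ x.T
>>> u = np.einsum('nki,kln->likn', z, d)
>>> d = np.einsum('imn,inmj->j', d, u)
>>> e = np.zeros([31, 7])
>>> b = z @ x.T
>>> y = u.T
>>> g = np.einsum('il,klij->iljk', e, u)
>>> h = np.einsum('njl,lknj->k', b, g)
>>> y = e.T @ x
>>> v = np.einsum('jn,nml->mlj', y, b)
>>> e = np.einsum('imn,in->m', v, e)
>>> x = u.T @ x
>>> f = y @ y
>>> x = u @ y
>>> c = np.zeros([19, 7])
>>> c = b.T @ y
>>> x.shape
(31, 7, 31, 7)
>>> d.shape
(7,)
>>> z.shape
(7, 31, 7)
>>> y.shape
(7, 7)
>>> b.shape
(7, 31, 31)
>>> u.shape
(31, 7, 31, 7)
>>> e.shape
(31,)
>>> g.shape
(31, 7, 7, 31)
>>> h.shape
(7,)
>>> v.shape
(31, 31, 7)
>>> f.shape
(7, 7)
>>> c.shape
(31, 31, 7)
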